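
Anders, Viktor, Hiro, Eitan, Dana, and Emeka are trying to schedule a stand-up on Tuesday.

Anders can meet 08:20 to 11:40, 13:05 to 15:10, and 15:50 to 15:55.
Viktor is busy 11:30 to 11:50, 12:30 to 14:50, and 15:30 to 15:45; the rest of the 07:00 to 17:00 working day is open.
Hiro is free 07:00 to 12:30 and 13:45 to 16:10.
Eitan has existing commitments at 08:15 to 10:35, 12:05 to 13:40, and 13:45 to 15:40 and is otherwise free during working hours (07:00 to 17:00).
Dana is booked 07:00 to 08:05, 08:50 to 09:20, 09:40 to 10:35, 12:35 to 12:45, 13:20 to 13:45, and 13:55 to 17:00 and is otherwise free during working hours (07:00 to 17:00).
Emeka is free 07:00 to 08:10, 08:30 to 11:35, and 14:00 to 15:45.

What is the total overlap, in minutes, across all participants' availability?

Viktor free within 07:00–17:00: 07:00–11:30, 11:50–12:30, 14:50–15:30, 15:45–17:00.
Eitan free within 07:00–17:00: 07:00–08:15, 10:35–12:05, 13:40–13:45, 15:40–17:00.
Dana free within 07:00–17:00: 08:05–08:50, 09:20–09:40, 10:35–12:35, 12:45–13:20, 13:45–13:55.
Anders ∩ Viktor: 08:20–11:30, 14:50–15:10, 15:50–15:55.
Anders ∩ Viktor ∩ Hiro: 08:20–11:30, 14:50–15:10, 15:50–15:55.
Anders ∩ Viktor ∩ Hiro ∩ Eitan: 10:35–11:30, 15:50–15:55.
Anders ∩ Viktor ∩ Hiro ∩ Eitan ∩ Dana: 10:35–11:30.
Anders ∩ Viktor ∩ Hiro ∩ Eitan ∩ Dana ∩ Emeka: 10:35–11:30.
Total common minutes: 55.

55 minutes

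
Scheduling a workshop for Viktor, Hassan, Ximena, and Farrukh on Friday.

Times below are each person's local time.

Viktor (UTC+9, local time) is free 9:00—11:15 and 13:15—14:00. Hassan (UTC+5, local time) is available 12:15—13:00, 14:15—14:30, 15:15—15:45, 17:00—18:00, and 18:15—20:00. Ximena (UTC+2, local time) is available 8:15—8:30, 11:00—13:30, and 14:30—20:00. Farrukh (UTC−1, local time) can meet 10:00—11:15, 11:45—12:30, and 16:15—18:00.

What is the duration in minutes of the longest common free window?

0 minutes

Viktor → UTC: 00:00–02:15, 04:15–05:00.
Hassan → UTC: 07:15–08:00, 09:15–09:30, 10:15–10:45, 12:00–13:00, 13:15–15:00.
Ximena → UTC: 06:15–06:30, 09:00–11:30, 12:30–18:00.
Farrukh → UTC: 11:00–12:15, 12:45–13:30, 17:15–19:00.
Viktor ∩ Hassan: (none).
Viktor ∩ Hassan ∩ Ximena: (none).
Viktor ∩ Hassan ∩ Ximena ∩ Farrukh: (none).
No common window.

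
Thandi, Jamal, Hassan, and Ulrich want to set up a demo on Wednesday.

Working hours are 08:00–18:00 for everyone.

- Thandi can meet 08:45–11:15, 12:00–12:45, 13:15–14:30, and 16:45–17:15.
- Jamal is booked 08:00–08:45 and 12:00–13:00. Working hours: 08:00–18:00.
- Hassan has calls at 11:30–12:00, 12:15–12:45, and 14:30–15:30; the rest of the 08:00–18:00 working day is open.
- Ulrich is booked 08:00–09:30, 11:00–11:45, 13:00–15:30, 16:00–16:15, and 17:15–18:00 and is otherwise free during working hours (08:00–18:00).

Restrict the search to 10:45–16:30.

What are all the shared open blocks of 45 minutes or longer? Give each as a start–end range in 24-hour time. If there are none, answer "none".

none

Jamal free within 08:00–18:00: 08:45–12:00, 13:00–18:00.
Hassan free within 08:00–18:00: 08:00–11:30, 12:00–12:15, 12:45–14:30, 15:30–18:00.
Ulrich free within 08:00–18:00: 09:30–11:00, 11:45–13:00, 15:30–16:00, 16:15–17:15.
Thandi ∩ Jamal: 08:45–11:15, 13:15–14:30, 16:45–17:15.
Thandi ∩ Jamal ∩ Hassan: 08:45–11:15, 13:15–14:30, 16:45–17:15.
Thandi ∩ Jamal ∩ Hassan ∩ Ulrich: 09:30–11:00, 16:45–17:15.
Restricted to 10:45–16:30: 10:45–11:00.
Windows ≥ 45 min: (none).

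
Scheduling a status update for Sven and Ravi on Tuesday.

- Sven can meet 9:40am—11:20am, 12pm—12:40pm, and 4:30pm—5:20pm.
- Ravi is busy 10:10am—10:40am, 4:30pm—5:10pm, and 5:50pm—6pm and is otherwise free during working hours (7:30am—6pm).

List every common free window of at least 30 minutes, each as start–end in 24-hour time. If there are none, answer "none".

Ravi free within 07:30–18:00: 07:30–10:10, 10:40–16:30, 17:10–17:50.
Sven ∩ Ravi: 09:40–10:10, 10:40–11:20, 12:00–12:40, 17:10–17:20.
Windows ≥ 30 min: 09:40–10:10, 10:40–11:20, 12:00–12:40.

09:40–10:10, 10:40–11:20, 12:00–12:40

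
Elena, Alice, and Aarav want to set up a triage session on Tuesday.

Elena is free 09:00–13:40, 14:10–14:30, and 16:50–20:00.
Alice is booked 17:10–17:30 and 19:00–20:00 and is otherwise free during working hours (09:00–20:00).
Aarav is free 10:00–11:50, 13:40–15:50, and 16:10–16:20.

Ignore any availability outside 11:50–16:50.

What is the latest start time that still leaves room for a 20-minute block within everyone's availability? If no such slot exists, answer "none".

Alice free within 09:00–20:00: 09:00–17:10, 17:30–19:00.
Elena ∩ Alice: 09:00–13:40, 14:10–14:30, 16:50–17:10, 17:30–19:00.
Elena ∩ Alice ∩ Aarav: 10:00–11:50, 14:10–14:30.
Restricted to 11:50–16:50: 14:10–14:30.
Windows ≥ 20 min: 14:10–14:30.
Latest start in the last window 14:10–14:30 is 14:30 − 20 min = 14:10.

14:10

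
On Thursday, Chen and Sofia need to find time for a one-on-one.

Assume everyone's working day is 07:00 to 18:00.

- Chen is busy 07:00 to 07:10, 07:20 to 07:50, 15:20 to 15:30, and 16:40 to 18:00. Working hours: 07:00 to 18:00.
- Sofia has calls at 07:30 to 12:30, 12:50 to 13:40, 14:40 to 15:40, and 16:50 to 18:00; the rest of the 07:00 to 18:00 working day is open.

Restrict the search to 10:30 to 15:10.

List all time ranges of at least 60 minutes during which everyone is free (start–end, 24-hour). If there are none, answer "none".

Chen free within 07:00–18:00: 07:10–07:20, 07:50–15:20, 15:30–16:40.
Sofia free within 07:00–18:00: 07:00–07:30, 12:30–12:50, 13:40–14:40, 15:40–16:50.
Chen ∩ Sofia: 07:10–07:20, 12:30–12:50, 13:40–14:40, 15:40–16:40.
Restricted to 10:30–15:10: 12:30–12:50, 13:40–14:40.
Windows ≥ 60 min: 13:40–14:40.

13:40–14:40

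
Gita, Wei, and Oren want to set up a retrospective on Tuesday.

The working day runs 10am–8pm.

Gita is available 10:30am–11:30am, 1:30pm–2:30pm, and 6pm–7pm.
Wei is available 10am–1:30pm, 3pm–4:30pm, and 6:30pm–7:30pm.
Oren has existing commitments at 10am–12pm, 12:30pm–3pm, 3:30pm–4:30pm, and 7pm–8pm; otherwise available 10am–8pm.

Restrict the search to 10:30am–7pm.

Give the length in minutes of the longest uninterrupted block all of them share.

30 minutes

Oren free within 10:00–20:00: 12:00–12:30, 15:00–15:30, 16:30–19:00.
Gita ∩ Wei: 10:30–11:30, 18:30–19:00.
Gita ∩ Wei ∩ Oren: 18:30–19:00.
Restricted to 10:30–19:00: 18:30–19:00.
Single common window of 30 minutes.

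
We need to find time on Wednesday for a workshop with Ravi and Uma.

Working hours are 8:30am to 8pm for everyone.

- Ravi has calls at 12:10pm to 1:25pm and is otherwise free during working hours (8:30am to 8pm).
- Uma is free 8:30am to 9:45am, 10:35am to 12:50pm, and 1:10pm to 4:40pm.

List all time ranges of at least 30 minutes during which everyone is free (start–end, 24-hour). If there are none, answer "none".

08:30–09:45, 10:35–12:10, 13:25–16:40

Ravi free within 08:30–20:00: 08:30–12:10, 13:25–20:00.
Ravi ∩ Uma: 08:30–09:45, 10:35–12:10, 13:25–16:40.
Windows ≥ 30 min: 08:30–09:45, 10:35–12:10, 13:25–16:40.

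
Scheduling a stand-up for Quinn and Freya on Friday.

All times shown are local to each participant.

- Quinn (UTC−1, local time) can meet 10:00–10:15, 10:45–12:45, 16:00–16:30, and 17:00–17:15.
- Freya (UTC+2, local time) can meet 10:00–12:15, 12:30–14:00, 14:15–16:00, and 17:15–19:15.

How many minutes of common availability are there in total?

135 minutes

Quinn → UTC: 11:00–11:15, 11:45–13:45, 17:00–17:30, 18:00–18:15.
Freya → UTC: 08:00–10:15, 10:30–12:00, 12:15–14:00, 15:15–17:15.
Quinn ∩ Freya: 11:00–11:15, 11:45–12:00, 12:15–13:45, 17:00–17:15.
Total common minutes: 15 + 15 + 90 + 15 = 135.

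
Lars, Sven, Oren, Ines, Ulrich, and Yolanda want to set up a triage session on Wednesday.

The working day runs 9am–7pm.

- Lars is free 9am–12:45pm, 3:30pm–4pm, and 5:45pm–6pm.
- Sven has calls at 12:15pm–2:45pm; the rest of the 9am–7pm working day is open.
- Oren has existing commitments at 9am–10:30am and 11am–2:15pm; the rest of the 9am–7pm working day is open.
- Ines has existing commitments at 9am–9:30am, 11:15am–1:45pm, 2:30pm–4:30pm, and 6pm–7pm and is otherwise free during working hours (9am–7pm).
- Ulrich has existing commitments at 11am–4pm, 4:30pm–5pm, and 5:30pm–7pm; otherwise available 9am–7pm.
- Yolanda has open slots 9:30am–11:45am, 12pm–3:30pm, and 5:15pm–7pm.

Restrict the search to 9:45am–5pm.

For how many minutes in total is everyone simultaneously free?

30 minutes

Sven free within 09:00–19:00: 09:00–12:15, 14:45–19:00.
Oren free within 09:00–19:00: 10:30–11:00, 14:15–19:00.
Ines free within 09:00–19:00: 09:30–11:15, 13:45–14:30, 16:30–18:00.
Ulrich free within 09:00–19:00: 09:00–11:00, 16:00–16:30, 17:00–17:30.
Lars ∩ Sven: 09:00–12:15, 15:30–16:00, 17:45–18:00.
Lars ∩ Sven ∩ Oren: 10:30–11:00, 15:30–16:00, 17:45–18:00.
Lars ∩ Sven ∩ Oren ∩ Ines: 10:30–11:00, 17:45–18:00.
Lars ∩ Sven ∩ Oren ∩ Ines ∩ Ulrich: 10:30–11:00.
Lars ∩ Sven ∩ Oren ∩ Ines ∩ Ulrich ∩ Yolanda: 10:30–11:00.
Restricted to 09:45–17:00: 10:30–11:00.
Total common minutes: 30.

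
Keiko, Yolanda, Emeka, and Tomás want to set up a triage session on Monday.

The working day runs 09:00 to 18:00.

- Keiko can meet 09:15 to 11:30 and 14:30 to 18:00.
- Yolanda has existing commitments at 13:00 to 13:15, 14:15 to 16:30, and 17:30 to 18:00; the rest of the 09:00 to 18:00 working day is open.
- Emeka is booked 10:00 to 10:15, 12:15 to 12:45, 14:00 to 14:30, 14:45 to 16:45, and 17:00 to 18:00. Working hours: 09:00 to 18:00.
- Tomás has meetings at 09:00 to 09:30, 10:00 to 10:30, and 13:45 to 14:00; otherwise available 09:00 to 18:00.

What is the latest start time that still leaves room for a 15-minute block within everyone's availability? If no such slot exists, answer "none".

Yolanda free within 09:00–18:00: 09:00–13:00, 13:15–14:15, 16:30–17:30.
Emeka free within 09:00–18:00: 09:00–10:00, 10:15–12:15, 12:45–14:00, 14:30–14:45, 16:45–17:00.
Tomás free within 09:00–18:00: 09:30–10:00, 10:30–13:45, 14:00–18:00.
Keiko ∩ Yolanda: 09:15–11:30, 16:30–17:30.
Keiko ∩ Yolanda ∩ Emeka: 09:15–10:00, 10:15–11:30, 16:45–17:00.
Keiko ∩ Yolanda ∩ Emeka ∩ Tomás: 09:30–10:00, 10:30–11:30, 16:45–17:00.
Windows ≥ 15 min: 09:30–10:00, 10:30–11:30, 16:45–17:00.
Latest start in the last window 16:45–17:00 is 17:00 − 15 min = 16:45.

16:45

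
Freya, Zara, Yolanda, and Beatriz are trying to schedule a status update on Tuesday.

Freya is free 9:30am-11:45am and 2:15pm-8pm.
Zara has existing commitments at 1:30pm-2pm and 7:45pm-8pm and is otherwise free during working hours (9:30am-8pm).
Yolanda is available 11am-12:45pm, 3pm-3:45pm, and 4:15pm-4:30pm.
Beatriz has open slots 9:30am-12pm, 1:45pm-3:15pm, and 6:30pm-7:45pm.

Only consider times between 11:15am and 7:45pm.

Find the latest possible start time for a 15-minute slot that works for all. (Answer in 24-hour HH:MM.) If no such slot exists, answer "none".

Zara free within 09:30–20:00: 09:30–13:30, 14:00–19:45.
Freya ∩ Zara: 09:30–11:45, 14:15–19:45.
Freya ∩ Zara ∩ Yolanda: 11:00–11:45, 15:00–15:45, 16:15–16:30.
Freya ∩ Zara ∩ Yolanda ∩ Beatriz: 11:00–11:45, 15:00–15:15.
Restricted to 11:15–19:45: 11:15–11:45, 15:00–15:15.
Windows ≥ 15 min: 11:15–11:45, 15:00–15:15.
Latest start in the last window 15:00–15:15 is 15:15 − 15 min = 15:00.

15:00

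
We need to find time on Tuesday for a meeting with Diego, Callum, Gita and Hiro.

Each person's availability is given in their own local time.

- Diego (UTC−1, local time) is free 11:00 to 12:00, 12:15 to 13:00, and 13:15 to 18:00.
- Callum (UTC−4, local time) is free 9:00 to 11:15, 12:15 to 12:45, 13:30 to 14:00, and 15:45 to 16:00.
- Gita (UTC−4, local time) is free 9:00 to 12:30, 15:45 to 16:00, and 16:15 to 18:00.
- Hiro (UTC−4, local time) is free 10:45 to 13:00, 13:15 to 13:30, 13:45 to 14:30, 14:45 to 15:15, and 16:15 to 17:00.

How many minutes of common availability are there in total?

Diego → UTC: 12:00–13:00, 13:15–14:00, 14:15–19:00.
Callum → UTC: 13:00–15:15, 16:15–16:45, 17:30–18:00, 19:45–20:00.
Gita → UTC: 13:00–16:30, 19:45–20:00, 20:15–22:00.
Hiro → UTC: 14:45–17:00, 17:15–17:30, 17:45–18:30, 18:45–19:15, 20:15–21:00.
Diego ∩ Callum: 13:15–14:00, 14:15–15:15, 16:15–16:45, 17:30–18:00.
Diego ∩ Callum ∩ Gita: 13:15–14:00, 14:15–15:15, 16:15–16:30.
Diego ∩ Callum ∩ Gita ∩ Hiro: 14:45–15:15, 16:15–16:30.
Total common minutes: 30 + 15 = 45.

45 minutes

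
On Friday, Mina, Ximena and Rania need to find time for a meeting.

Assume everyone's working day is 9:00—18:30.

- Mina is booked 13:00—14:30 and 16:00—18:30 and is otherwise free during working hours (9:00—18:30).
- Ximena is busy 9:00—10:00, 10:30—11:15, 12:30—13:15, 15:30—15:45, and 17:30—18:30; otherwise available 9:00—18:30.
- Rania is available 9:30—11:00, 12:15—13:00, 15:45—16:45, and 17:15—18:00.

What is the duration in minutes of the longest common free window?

30 minutes

Mina free within 09:00–18:30: 09:00–13:00, 14:30–16:00.
Ximena free within 09:00–18:30: 10:00–10:30, 11:15–12:30, 13:15–15:30, 15:45–17:30.
Mina ∩ Ximena: 10:00–10:30, 11:15–12:30, 14:30–15:30, 15:45–16:00.
Mina ∩ Ximena ∩ Rania: 10:00–10:30, 12:15–12:30, 15:45–16:00.
Common window lengths: 30, 15, 15 min; longest is 30.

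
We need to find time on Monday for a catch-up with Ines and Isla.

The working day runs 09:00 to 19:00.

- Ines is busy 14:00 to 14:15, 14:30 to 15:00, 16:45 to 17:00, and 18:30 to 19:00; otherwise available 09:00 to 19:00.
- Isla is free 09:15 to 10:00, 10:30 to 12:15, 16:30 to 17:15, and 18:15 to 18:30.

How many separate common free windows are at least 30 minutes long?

Ines free within 09:00–19:00: 09:00–14:00, 14:15–14:30, 15:00–16:45, 17:00–18:30.
Ines ∩ Isla: 09:15–10:00, 10:30–12:15, 16:30–16:45, 17:00–17:15, 18:15–18:30.
Windows ≥ 30 min: 09:15–10:00, 10:30–12:15.
That's 2 windows.

2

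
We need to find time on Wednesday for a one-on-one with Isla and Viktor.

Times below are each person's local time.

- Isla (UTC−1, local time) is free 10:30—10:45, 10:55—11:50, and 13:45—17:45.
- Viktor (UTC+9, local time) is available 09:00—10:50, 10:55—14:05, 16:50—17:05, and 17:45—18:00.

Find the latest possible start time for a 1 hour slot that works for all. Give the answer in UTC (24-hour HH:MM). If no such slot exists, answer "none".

none

Isla → UTC: 11:30–11:45, 11:55–12:50, 14:45–18:45.
Viktor → UTC: 00:00–01:50, 01:55–05:05, 07:50–08:05, 08:45–09:00.
Isla ∩ Viktor: (none).
Windows ≥ 60 min: (none).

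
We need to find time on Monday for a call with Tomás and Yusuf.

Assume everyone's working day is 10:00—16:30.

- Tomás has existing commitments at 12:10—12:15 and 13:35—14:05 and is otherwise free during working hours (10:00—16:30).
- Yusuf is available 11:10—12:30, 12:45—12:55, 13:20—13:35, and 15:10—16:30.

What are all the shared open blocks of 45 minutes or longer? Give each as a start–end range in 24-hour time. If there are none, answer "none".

Tomás free within 10:00–16:30: 10:00–12:10, 12:15–13:35, 14:05–16:30.
Tomás ∩ Yusuf: 11:10–12:10, 12:15–12:30, 12:45–12:55, 13:20–13:35, 15:10–16:30.
Windows ≥ 45 min: 11:10–12:10, 15:10–16:30.

11:10–12:10, 15:10–16:30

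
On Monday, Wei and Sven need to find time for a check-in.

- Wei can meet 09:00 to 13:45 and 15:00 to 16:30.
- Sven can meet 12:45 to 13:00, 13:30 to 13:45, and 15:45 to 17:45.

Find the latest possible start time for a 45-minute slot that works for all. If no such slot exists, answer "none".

Wei ∩ Sven: 12:45–13:00, 13:30–13:45, 15:45–16:30.
Windows ≥ 45 min: 15:45–16:30.
Latest start in the last window 15:45–16:30 is 16:30 − 45 min = 15:45.

15:45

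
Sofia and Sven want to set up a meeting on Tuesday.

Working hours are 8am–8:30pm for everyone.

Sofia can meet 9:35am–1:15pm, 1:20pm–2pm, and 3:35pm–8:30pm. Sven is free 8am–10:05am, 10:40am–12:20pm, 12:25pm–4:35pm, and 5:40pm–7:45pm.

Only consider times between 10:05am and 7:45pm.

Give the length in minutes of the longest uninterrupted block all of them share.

Sofia ∩ Sven: 09:35–10:05, 10:40–12:20, 12:25–13:15, 13:20–14:00, 15:35–16:35, 17:40–19:45.
Restricted to 10:05–19:45: 10:40–12:20, 12:25–13:15, 13:20–14:00, 15:35–16:35, 17:40–19:45.
Common window lengths: 100, 50, 40, 60, 125 min; longest is 125.

125 minutes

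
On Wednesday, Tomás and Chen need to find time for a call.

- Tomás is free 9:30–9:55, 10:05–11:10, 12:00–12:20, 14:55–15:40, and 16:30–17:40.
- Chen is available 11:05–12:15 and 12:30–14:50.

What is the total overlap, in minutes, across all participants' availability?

Tomás ∩ Chen: 11:05–11:10, 12:00–12:15.
Total common minutes: 5 + 15 = 20.

20 minutes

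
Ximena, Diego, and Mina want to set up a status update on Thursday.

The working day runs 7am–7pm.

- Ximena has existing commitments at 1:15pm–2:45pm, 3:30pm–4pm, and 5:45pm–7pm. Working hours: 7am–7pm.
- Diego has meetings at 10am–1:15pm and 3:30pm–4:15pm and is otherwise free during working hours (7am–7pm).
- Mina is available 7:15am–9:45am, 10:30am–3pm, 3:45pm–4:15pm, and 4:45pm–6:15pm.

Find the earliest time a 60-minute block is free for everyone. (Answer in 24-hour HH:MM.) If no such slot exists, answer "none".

07:15

Ximena free within 07:00–19:00: 07:00–13:15, 14:45–15:30, 16:00–17:45.
Diego free within 07:00–19:00: 07:00–10:00, 13:15–15:30, 16:15–19:00.
Ximena ∩ Diego: 07:00–10:00, 14:45–15:30, 16:15–17:45.
Ximena ∩ Diego ∩ Mina: 07:15–09:45, 14:45–15:00, 16:45–17:45.
Windows ≥ 60 min: 07:15–09:45, 16:45–17:45.
Earliest such window starts at 07:15.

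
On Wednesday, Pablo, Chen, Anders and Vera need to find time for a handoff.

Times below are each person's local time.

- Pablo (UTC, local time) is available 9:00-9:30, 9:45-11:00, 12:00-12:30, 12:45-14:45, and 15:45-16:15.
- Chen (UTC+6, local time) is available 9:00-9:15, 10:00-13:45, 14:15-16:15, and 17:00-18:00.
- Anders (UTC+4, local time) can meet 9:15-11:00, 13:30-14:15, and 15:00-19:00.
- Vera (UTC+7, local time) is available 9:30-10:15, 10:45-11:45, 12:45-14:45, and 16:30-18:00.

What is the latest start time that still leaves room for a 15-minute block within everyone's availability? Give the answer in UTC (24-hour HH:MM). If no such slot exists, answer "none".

10:00

Pablo → UTC: 09:00–09:30, 09:45–11:00, 12:00–12:30, 12:45–14:45, 15:45–16:15.
Chen → UTC: 03:00–03:15, 04:00–07:45, 08:15–10:15, 11:00–12:00.
Anders → UTC: 05:15–07:00, 09:30–10:15, 11:00–15:00.
Vera → UTC: 02:30–03:15, 03:45–04:45, 05:45–07:45, 09:30–11:00.
Pablo ∩ Chen: 09:00–09:30, 09:45–10:15.
Pablo ∩ Chen ∩ Anders: 09:45–10:15.
Pablo ∩ Chen ∩ Anders ∩ Vera: 09:45–10:15.
Windows ≥ 15 min: 09:45–10:15.
Latest start in the last window 09:45–10:15 is 10:15 − 15 min = 10:00.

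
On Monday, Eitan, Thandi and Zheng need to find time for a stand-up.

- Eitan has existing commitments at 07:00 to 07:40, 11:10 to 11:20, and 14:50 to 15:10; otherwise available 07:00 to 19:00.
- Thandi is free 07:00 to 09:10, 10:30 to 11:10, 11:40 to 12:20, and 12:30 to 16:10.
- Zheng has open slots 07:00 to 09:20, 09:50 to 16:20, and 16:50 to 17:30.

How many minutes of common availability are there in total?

370 minutes

Eitan free within 07:00–19:00: 07:40–11:10, 11:20–14:50, 15:10–19:00.
Eitan ∩ Thandi: 07:40–09:10, 10:30–11:10, 11:40–12:20, 12:30–14:50, 15:10–16:10.
Eitan ∩ Thandi ∩ Zheng: 07:40–09:10, 10:30–11:10, 11:40–12:20, 12:30–14:50, 15:10–16:10.
Total common minutes: 90 + 40 + 40 + 140 + 60 = 370.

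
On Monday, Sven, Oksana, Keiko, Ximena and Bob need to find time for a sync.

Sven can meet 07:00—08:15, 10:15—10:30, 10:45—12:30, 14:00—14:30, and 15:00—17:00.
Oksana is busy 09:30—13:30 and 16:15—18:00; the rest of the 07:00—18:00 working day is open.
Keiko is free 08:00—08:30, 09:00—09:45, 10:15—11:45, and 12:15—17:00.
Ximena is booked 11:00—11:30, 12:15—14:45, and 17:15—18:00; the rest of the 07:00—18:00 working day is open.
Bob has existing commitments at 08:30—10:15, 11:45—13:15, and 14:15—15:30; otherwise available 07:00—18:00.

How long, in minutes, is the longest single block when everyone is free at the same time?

Oksana free within 07:00–18:00: 07:00–09:30, 13:30–16:15.
Ximena free within 07:00–18:00: 07:00–11:00, 11:30–12:15, 14:45–17:15.
Bob free within 07:00–18:00: 07:00–08:30, 10:15–11:45, 13:15–14:15, 15:30–18:00.
Sven ∩ Oksana: 07:00–08:15, 14:00–14:30, 15:00–16:15.
Sven ∩ Oksana ∩ Keiko: 08:00–08:15, 14:00–14:30, 15:00–16:15.
Sven ∩ Oksana ∩ Keiko ∩ Ximena: 08:00–08:15, 15:00–16:15.
Sven ∩ Oksana ∩ Keiko ∩ Ximena ∩ Bob: 08:00–08:15, 15:30–16:15.
Common window lengths: 15, 45 min; longest is 45.

45 minutes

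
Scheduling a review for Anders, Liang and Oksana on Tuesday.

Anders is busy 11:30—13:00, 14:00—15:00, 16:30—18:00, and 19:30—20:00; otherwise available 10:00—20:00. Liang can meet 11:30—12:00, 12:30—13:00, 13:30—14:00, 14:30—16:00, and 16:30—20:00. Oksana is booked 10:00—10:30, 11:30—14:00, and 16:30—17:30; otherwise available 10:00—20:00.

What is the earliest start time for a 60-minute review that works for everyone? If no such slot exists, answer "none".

15:00

Anders free within 10:00–20:00: 10:00–11:30, 13:00–14:00, 15:00–16:30, 18:00–19:30.
Oksana free within 10:00–20:00: 10:30–11:30, 14:00–16:30, 17:30–20:00.
Anders ∩ Liang: 13:30–14:00, 15:00–16:00, 18:00–19:30.
Anders ∩ Liang ∩ Oksana: 15:00–16:00, 18:00–19:30.
Windows ≥ 60 min: 15:00–16:00, 18:00–19:30.
Earliest such window starts at 15:00.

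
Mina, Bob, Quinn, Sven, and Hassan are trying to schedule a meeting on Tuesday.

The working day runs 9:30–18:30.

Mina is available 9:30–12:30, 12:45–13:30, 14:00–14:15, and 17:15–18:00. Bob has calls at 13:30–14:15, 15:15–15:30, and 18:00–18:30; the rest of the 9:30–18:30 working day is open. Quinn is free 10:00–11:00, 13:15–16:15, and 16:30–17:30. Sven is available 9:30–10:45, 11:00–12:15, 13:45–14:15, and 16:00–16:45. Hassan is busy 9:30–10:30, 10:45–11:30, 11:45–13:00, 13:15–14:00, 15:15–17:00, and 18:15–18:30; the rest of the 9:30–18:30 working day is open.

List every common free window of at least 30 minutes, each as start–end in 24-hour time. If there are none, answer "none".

Bob free within 09:30–18:30: 09:30–13:30, 14:15–15:15, 15:30–18:00.
Hassan free within 09:30–18:30: 10:30–10:45, 11:30–11:45, 13:00–13:15, 14:00–15:15, 17:00–18:15.
Mina ∩ Bob: 09:30–12:30, 12:45–13:30, 17:15–18:00.
Mina ∩ Bob ∩ Quinn: 10:00–11:00, 13:15–13:30, 17:15–17:30.
Mina ∩ Bob ∩ Quinn ∩ Sven: 10:00–10:45.
Mina ∩ Bob ∩ Quinn ∩ Sven ∩ Hassan: 10:30–10:45.
Windows ≥ 30 min: (none).

none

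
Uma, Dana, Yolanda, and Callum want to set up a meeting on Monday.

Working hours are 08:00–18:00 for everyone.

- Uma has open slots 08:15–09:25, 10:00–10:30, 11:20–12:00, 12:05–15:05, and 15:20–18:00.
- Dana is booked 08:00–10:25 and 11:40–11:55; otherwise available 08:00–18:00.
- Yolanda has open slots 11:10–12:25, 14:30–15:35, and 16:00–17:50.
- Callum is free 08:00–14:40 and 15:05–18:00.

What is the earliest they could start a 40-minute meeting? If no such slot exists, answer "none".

Dana free within 08:00–18:00: 10:25–11:40, 11:55–18:00.
Uma ∩ Dana: 10:25–10:30, 11:20–11:40, 11:55–12:00, 12:05–15:05, 15:20–18:00.
Uma ∩ Dana ∩ Yolanda: 11:20–11:40, 11:55–12:00, 12:05–12:25, 14:30–15:05, 15:20–15:35, 16:00–17:50.
Uma ∩ Dana ∩ Yolanda ∩ Callum: 11:20–11:40, 11:55–12:00, 12:05–12:25, 14:30–14:40, 15:20–15:35, 16:00–17:50.
Windows ≥ 40 min: 16:00–17:50.
Earliest such window starts at 16:00.

16:00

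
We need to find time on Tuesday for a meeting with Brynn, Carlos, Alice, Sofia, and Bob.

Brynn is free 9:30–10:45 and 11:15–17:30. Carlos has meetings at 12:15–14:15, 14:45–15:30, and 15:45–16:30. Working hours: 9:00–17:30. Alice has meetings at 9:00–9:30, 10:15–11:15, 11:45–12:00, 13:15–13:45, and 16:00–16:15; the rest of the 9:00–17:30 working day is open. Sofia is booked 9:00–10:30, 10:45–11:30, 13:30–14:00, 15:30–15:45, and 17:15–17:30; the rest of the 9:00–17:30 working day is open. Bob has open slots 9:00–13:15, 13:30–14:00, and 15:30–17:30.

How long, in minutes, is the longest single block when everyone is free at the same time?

Carlos free within 09:00–17:30: 09:00–12:15, 14:15–14:45, 15:30–15:45, 16:30–17:30.
Alice free within 09:00–17:30: 09:30–10:15, 11:15–11:45, 12:00–13:15, 13:45–16:00, 16:15–17:30.
Sofia free within 09:00–17:30: 10:30–10:45, 11:30–13:30, 14:00–15:30, 15:45–17:15.
Brynn ∩ Carlos: 09:30–10:45, 11:15–12:15, 14:15–14:45, 15:30–15:45, 16:30–17:30.
Brynn ∩ Carlos ∩ Alice: 09:30–10:15, 11:15–11:45, 12:00–12:15, 14:15–14:45, 15:30–15:45, 16:30–17:30.
Brynn ∩ Carlos ∩ Alice ∩ Sofia: 11:30–11:45, 12:00–12:15, 14:15–14:45, 16:30–17:15.
Brynn ∩ Carlos ∩ Alice ∩ Sofia ∩ Bob: 11:30–11:45, 12:00–12:15, 16:30–17:15.
Common window lengths: 15, 15, 45 min; longest is 45.

45 minutes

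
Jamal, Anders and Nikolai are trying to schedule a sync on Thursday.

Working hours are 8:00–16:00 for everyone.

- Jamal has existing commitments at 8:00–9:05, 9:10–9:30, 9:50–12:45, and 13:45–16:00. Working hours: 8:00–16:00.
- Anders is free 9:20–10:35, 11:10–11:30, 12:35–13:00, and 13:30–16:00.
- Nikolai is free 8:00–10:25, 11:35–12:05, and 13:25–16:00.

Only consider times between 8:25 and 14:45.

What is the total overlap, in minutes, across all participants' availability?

35 minutes

Jamal free within 08:00–16:00: 09:05–09:10, 09:30–09:50, 12:45–13:45.
Jamal ∩ Anders: 09:30–09:50, 12:45–13:00, 13:30–13:45.
Jamal ∩ Anders ∩ Nikolai: 09:30–09:50, 13:30–13:45.
Restricted to 08:25–14:45: 09:30–09:50, 13:30–13:45.
Total common minutes: 20 + 15 = 35.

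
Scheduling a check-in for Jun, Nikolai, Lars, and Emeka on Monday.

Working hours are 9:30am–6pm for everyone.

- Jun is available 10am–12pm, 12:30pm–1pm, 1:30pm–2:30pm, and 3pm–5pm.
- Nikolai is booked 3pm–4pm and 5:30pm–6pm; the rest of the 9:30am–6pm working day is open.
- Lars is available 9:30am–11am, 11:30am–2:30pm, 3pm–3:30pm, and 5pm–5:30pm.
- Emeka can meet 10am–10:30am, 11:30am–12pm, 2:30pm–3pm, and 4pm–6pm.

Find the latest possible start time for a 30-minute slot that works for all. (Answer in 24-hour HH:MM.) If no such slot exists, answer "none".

Nikolai free within 09:30–18:00: 09:30–15:00, 16:00–17:30.
Jun ∩ Nikolai: 10:00–12:00, 12:30–13:00, 13:30–14:30, 16:00–17:00.
Jun ∩ Nikolai ∩ Lars: 10:00–11:00, 11:30–12:00, 12:30–13:00, 13:30–14:30.
Jun ∩ Nikolai ∩ Lars ∩ Emeka: 10:00–10:30, 11:30–12:00.
Windows ≥ 30 min: 10:00–10:30, 11:30–12:00.
Latest start in the last window 11:30–12:00 is 12:00 − 30 min = 11:30.

11:30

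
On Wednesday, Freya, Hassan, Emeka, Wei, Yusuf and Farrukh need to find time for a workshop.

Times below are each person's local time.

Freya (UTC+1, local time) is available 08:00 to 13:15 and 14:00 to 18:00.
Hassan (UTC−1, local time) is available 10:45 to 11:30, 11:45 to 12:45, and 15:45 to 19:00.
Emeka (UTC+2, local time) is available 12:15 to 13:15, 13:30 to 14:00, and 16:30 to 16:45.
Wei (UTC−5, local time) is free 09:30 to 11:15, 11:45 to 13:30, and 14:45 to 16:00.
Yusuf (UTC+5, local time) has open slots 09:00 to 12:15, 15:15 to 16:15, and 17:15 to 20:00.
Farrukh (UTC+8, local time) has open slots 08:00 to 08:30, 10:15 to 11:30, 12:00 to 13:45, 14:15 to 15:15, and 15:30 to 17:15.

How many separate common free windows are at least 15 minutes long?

Freya → UTC: 07:00–12:15, 13:00–17:00.
Hassan → UTC: 11:45–12:30, 12:45–13:45, 16:45–20:00.
Emeka → UTC: 10:15–11:15, 11:30–12:00, 14:30–14:45.
Wei → UTC: 14:30–16:15, 16:45–18:30, 19:45–21:00.
Yusuf → UTC: 04:00–07:15, 10:15–11:15, 12:15–15:00.
Farrukh → UTC: 00:00–00:30, 02:15–03:30, 04:00–05:45, 06:15–07:15, 07:30–09:15.
Freya ∩ Hassan: 11:45–12:15, 13:00–13:45, 16:45–17:00.
Freya ∩ Hassan ∩ Emeka: 11:45–12:00.
Freya ∩ Hassan ∩ Emeka ∩ Wei: (none).
Freya ∩ Hassan ∩ Emeka ∩ Wei ∩ Yusuf: (none).
Freya ∩ Hassan ∩ Emeka ∩ Wei ∩ Yusuf ∩ Farrukh: (none).
Windows ≥ 15 min: (none).
That's 0 windows.

0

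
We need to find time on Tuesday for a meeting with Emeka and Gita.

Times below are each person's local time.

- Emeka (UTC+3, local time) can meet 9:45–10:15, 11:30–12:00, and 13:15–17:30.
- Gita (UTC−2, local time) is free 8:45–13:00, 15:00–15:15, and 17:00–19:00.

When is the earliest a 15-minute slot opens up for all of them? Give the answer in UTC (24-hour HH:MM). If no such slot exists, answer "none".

10:45

Emeka → UTC: 06:45–07:15, 08:30–09:00, 10:15–14:30.
Gita → UTC: 10:45–15:00, 17:00–17:15, 19:00–21:00.
Emeka ∩ Gita: 10:45–14:30.
Windows ≥ 15 min: 10:45–14:30.
Earliest such window starts at 10:45.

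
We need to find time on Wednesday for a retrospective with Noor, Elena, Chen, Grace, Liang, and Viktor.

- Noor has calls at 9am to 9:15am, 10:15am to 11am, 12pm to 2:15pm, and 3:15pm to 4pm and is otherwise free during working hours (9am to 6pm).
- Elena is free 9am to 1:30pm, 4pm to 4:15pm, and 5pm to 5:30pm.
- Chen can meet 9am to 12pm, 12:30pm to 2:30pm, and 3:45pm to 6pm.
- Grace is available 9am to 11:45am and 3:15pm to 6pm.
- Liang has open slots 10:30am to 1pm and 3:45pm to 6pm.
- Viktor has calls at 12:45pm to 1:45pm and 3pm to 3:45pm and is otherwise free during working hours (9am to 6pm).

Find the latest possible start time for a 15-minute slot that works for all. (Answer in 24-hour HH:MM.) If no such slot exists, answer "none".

Noor free within 09:00–18:00: 09:15–10:15, 11:00–12:00, 14:15–15:15, 16:00–18:00.
Viktor free within 09:00–18:00: 09:00–12:45, 13:45–15:00, 15:45–18:00.
Noor ∩ Elena: 09:15–10:15, 11:00–12:00, 16:00–16:15, 17:00–17:30.
Noor ∩ Elena ∩ Chen: 09:15–10:15, 11:00–12:00, 16:00–16:15, 17:00–17:30.
Noor ∩ Elena ∩ Chen ∩ Grace: 09:15–10:15, 11:00–11:45, 16:00–16:15, 17:00–17:30.
Noor ∩ Elena ∩ Chen ∩ Grace ∩ Liang: 11:00–11:45, 16:00–16:15, 17:00–17:30.
Noor ∩ Elena ∩ Chen ∩ Grace ∩ Liang ∩ Viktor: 11:00–11:45, 16:00–16:15, 17:00–17:30.
Windows ≥ 15 min: 11:00–11:45, 16:00–16:15, 17:00–17:30.
Latest start in the last window 17:00–17:30 is 17:30 − 15 min = 17:15.

17:15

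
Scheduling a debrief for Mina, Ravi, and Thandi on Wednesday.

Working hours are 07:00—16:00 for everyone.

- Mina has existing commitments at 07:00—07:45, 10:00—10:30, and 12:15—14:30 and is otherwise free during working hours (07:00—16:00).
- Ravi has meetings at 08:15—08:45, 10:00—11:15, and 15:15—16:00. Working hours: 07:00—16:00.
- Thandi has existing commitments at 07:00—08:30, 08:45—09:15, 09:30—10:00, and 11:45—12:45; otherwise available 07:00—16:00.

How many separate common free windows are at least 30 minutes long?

2

Mina free within 07:00–16:00: 07:45–10:00, 10:30–12:15, 14:30–16:00.
Ravi free within 07:00–16:00: 07:00–08:15, 08:45–10:00, 11:15–15:15.
Thandi free within 07:00–16:00: 08:30–08:45, 09:15–09:30, 10:00–11:45, 12:45–16:00.
Mina ∩ Ravi: 07:45–08:15, 08:45–10:00, 11:15–12:15, 14:30–15:15.
Mina ∩ Ravi ∩ Thandi: 09:15–09:30, 11:15–11:45, 14:30–15:15.
Windows ≥ 30 min: 11:15–11:45, 14:30–15:15.
That's 2 windows.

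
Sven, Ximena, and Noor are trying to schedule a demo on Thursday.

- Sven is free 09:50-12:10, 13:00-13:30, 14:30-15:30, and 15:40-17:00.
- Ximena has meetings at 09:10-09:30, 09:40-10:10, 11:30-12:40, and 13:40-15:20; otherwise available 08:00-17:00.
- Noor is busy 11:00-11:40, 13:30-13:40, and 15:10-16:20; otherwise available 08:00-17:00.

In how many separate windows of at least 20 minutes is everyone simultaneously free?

3

Ximena free within 08:00–17:00: 08:00–09:10, 09:30–09:40, 10:10–11:30, 12:40–13:40, 15:20–17:00.
Noor free within 08:00–17:00: 08:00–11:00, 11:40–13:30, 13:40–15:10, 16:20–17:00.
Sven ∩ Ximena: 10:10–11:30, 13:00–13:30, 15:20–15:30, 15:40–17:00.
Sven ∩ Ximena ∩ Noor: 10:10–11:00, 13:00–13:30, 16:20–17:00.
Windows ≥ 20 min: 10:10–11:00, 13:00–13:30, 16:20–17:00.
That's 3 windows.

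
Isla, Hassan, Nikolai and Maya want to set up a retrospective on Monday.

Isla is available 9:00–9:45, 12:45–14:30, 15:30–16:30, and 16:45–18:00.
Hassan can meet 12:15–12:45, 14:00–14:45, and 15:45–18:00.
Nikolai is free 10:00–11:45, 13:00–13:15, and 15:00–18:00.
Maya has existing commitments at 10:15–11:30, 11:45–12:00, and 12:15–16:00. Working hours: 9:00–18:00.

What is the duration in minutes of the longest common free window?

Maya free within 09:00–18:00: 09:00–10:15, 11:30–11:45, 12:00–12:15, 16:00–18:00.
Isla ∩ Hassan: 14:00–14:30, 15:45–16:30, 16:45–18:00.
Isla ∩ Hassan ∩ Nikolai: 15:45–16:30, 16:45–18:00.
Isla ∩ Hassan ∩ Nikolai ∩ Maya: 16:00–16:30, 16:45–18:00.
Common window lengths: 30, 75 min; longest is 75.

75 minutes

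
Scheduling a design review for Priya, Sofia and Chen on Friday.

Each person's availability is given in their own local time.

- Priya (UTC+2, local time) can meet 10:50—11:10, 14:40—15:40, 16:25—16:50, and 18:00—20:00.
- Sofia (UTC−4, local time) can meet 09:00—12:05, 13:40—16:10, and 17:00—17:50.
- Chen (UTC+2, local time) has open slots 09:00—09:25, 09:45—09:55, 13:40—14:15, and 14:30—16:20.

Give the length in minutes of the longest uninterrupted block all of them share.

Priya → UTC: 08:50–09:10, 12:40–13:40, 14:25–14:50, 16:00–18:00.
Sofia → UTC: 13:00–16:05, 17:40–20:10, 21:00–21:50.
Chen → UTC: 07:00–07:25, 07:45–07:55, 11:40–12:15, 12:30–14:20.
Priya ∩ Sofia: 13:00–13:40, 14:25–14:50, 16:00–16:05, 17:40–18:00.
Priya ∩ Sofia ∩ Chen: 13:00–13:40.
Single common window of 40 minutes.

40 minutes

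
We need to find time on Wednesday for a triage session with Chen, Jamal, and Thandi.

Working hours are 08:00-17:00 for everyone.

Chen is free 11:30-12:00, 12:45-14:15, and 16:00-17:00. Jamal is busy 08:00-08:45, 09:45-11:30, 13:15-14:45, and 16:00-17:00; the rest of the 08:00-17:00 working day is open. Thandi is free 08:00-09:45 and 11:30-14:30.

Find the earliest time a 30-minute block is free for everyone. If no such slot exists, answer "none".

11:30

Jamal free within 08:00–17:00: 08:45–09:45, 11:30–13:15, 14:45–16:00.
Chen ∩ Jamal: 11:30–12:00, 12:45–13:15.
Chen ∩ Jamal ∩ Thandi: 11:30–12:00, 12:45–13:15.
Windows ≥ 30 min: 11:30–12:00, 12:45–13:15.
Earliest such window starts at 11:30.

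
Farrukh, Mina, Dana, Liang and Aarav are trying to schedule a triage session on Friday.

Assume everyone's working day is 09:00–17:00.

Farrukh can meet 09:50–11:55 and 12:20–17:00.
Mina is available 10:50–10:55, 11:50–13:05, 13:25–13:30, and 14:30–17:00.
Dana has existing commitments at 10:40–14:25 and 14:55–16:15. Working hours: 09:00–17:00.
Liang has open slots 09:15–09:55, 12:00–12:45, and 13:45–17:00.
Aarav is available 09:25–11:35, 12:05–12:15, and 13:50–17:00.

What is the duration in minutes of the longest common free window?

45 minutes

Dana free within 09:00–17:00: 09:00–10:40, 14:25–14:55, 16:15–17:00.
Farrukh ∩ Mina: 10:50–10:55, 11:50–11:55, 12:20–13:05, 13:25–13:30, 14:30–17:00.
Farrukh ∩ Mina ∩ Dana: 14:30–14:55, 16:15–17:00.
Farrukh ∩ Mina ∩ Dana ∩ Liang: 14:30–14:55, 16:15–17:00.
Farrukh ∩ Mina ∩ Dana ∩ Liang ∩ Aarav: 14:30–14:55, 16:15–17:00.
Common window lengths: 25, 45 min; longest is 45.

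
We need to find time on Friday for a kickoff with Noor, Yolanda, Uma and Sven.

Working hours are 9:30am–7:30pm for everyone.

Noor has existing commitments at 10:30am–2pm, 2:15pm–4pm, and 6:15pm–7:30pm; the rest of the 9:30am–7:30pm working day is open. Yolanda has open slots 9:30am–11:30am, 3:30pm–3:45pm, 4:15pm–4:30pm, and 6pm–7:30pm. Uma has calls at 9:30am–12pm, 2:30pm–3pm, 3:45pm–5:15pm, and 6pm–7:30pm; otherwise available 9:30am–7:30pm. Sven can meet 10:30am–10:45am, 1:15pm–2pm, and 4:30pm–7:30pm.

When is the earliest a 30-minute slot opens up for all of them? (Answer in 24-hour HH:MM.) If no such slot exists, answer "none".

none

Noor free within 09:30–19:30: 09:30–10:30, 14:00–14:15, 16:00–18:15.
Uma free within 09:30–19:30: 12:00–14:30, 15:00–15:45, 17:15–18:00.
Noor ∩ Yolanda: 09:30–10:30, 16:15–16:30, 18:00–18:15.
Noor ∩ Yolanda ∩ Uma: (none).
Noor ∩ Yolanda ∩ Uma ∩ Sven: (none).
Windows ≥ 30 min: (none).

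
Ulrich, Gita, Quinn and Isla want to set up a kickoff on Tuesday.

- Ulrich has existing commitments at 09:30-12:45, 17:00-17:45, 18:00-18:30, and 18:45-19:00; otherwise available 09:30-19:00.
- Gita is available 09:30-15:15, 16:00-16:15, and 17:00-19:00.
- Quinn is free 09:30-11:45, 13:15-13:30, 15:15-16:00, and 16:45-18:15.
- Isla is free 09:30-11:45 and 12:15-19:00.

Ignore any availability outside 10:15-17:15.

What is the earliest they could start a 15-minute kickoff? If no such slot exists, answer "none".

13:15

Ulrich free within 09:30–19:00: 12:45–17:00, 17:45–18:00, 18:30–18:45.
Ulrich ∩ Gita: 12:45–15:15, 16:00–16:15, 17:45–18:00, 18:30–18:45.
Ulrich ∩ Gita ∩ Quinn: 13:15–13:30, 17:45–18:00.
Ulrich ∩ Gita ∩ Quinn ∩ Isla: 13:15–13:30, 17:45–18:00.
Restricted to 10:15–17:15: 13:15–13:30.
Windows ≥ 15 min: 13:15–13:30.
Earliest such window starts at 13:15.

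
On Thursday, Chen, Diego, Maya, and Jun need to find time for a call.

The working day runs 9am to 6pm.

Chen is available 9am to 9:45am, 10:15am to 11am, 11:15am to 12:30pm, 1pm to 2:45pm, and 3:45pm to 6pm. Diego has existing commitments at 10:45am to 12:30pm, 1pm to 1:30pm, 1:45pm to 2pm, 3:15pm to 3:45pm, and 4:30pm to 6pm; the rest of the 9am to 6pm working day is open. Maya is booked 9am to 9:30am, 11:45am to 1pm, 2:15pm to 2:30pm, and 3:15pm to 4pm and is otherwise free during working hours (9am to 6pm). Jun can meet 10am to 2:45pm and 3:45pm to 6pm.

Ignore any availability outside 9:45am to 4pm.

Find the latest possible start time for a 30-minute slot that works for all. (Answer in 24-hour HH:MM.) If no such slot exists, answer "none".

Diego free within 09:00–18:00: 09:00–10:45, 12:30–13:00, 13:30–13:45, 14:00–15:15, 15:45–16:30.
Maya free within 09:00–18:00: 09:30–11:45, 13:00–14:15, 14:30–15:15, 16:00–18:00.
Chen ∩ Diego: 09:00–09:45, 10:15–10:45, 13:30–13:45, 14:00–14:45, 15:45–16:30.
Chen ∩ Diego ∩ Maya: 09:30–09:45, 10:15–10:45, 13:30–13:45, 14:00–14:15, 14:30–14:45, 16:00–16:30.
Chen ∩ Diego ∩ Maya ∩ Jun: 10:15–10:45, 13:30–13:45, 14:00–14:15, 14:30–14:45, 16:00–16:30.
Restricted to 09:45–16:00: 10:15–10:45, 13:30–13:45, 14:00–14:15, 14:30–14:45.
Windows ≥ 30 min: 10:15–10:45.
Latest start in the last window 10:15–10:45 is 10:45 − 30 min = 10:15.

10:15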